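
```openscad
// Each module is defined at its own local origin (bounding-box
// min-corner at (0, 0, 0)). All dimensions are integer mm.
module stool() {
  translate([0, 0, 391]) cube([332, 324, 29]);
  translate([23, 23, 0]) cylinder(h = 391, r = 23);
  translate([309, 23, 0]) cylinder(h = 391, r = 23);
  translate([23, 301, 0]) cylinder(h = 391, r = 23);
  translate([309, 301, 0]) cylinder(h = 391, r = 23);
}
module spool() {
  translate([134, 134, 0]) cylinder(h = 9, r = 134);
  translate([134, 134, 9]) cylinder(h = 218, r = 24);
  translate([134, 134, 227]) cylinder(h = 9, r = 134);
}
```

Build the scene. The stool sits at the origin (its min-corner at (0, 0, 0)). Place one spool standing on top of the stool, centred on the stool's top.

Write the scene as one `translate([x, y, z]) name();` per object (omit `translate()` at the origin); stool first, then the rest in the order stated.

stool();
translate([32, 28, 420]) spool();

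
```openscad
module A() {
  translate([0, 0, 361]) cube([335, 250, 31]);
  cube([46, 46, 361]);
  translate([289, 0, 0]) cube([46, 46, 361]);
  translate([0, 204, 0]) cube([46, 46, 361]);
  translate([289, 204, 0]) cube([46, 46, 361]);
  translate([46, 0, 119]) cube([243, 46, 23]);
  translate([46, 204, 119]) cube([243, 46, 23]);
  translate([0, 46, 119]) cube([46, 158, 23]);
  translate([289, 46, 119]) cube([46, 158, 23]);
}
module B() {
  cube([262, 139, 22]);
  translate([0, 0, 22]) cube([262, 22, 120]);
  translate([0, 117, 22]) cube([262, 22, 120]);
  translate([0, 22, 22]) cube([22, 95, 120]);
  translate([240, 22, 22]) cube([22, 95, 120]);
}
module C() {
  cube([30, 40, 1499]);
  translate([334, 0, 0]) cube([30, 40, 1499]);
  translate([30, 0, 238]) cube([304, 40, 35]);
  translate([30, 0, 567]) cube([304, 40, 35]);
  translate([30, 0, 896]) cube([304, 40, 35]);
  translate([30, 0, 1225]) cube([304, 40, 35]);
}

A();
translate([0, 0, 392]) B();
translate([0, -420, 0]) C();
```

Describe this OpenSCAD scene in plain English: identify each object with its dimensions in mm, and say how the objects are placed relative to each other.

A is a four-legged stool. The seat is 335×250 mm, 31 mm thick, top at z = 392 mm. It stands on four square legs, each 46×46 mm in cross-section, from z = 0 to the seat underside, each flush with a corner of the seat. Four stretchers, 46 mm wide and 23 mm tall, connect adjacent legs with their undersides at z = 119 mm, each running between the inner faces of the legs it joins and aligned with the legs' outer faces on the other axis.

B is an open storage box with external size 262×139×142 mm and wall thickness 22 mm (the base is also 22 mm thick). The base covers the whole footprint; the four walls stand on the base, with the y-facing walls full-width and the x-facing walls fitting between their inner faces.

C is a straight ladder. Two 30×40 mm vertical rails, 1499 mm tall, stand 364 mm apart (outside-to-outside) with their front faces coplanar on the −y side. 4 rungs, each 40 mm deep and 35 mm tall, span between the inner faces of the rails, front faces flush with the rails. The lowest rung's underside is at z = 238 mm and rungs are spaced 329 mm apart (underside to underside).

The open box is on top of the stool. The ladder is on the floor beside the stool on its −y side.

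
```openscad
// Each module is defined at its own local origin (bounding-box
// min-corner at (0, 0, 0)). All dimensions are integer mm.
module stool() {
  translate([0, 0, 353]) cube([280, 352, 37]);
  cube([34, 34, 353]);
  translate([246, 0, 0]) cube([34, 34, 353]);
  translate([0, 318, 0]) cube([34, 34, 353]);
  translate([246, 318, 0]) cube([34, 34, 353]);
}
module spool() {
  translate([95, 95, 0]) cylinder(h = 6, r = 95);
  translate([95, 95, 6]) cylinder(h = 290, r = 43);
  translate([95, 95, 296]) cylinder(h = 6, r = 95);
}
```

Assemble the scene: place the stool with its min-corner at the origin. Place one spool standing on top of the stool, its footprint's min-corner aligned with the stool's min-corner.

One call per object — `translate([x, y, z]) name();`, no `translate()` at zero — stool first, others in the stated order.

stool();
translate([0, 0, 390]) spool();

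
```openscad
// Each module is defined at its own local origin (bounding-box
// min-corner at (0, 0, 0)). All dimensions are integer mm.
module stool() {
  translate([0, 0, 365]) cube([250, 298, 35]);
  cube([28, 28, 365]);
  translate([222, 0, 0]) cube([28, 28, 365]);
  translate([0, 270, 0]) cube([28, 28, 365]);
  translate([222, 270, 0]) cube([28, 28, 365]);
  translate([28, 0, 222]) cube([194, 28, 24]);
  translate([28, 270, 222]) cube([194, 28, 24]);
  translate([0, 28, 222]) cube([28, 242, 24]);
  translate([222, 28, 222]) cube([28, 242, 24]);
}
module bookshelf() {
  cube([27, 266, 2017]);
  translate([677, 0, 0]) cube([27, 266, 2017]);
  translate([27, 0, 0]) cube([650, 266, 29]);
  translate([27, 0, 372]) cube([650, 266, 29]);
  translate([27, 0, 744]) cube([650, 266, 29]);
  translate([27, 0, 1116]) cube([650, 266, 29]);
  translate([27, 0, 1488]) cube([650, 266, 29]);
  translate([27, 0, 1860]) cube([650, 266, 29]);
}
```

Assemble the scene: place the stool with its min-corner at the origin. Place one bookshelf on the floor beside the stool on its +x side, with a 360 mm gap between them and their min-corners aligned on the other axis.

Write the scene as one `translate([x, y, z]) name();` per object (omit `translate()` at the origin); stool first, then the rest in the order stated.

stool();
translate([610, 0, 0]) bookshelf();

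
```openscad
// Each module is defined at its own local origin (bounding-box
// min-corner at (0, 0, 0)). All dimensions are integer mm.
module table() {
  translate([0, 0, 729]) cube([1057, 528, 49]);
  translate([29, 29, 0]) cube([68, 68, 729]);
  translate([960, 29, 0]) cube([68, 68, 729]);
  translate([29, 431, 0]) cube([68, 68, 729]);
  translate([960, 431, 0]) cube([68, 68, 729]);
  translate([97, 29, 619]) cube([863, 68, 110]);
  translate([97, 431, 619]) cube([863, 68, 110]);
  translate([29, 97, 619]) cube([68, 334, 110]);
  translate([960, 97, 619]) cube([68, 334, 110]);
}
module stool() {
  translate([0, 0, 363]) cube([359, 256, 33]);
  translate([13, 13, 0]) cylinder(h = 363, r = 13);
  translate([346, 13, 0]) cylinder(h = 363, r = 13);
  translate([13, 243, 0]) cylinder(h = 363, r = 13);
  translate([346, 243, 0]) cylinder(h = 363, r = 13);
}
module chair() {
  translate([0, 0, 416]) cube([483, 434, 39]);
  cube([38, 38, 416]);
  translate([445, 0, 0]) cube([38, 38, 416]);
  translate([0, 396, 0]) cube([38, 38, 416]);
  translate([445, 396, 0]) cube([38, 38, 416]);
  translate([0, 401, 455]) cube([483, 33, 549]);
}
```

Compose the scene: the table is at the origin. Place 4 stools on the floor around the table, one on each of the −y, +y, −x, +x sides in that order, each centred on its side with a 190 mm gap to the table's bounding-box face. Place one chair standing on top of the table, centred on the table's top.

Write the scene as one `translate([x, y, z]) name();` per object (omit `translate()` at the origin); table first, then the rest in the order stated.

table();
translate([349, -446, 0]) stool();
translate([349, 718, 0]) stool();
translate([-549, 136, 0]) stool();
translate([1247, 136, 0]) stool();
translate([287, 47, 778]) chair();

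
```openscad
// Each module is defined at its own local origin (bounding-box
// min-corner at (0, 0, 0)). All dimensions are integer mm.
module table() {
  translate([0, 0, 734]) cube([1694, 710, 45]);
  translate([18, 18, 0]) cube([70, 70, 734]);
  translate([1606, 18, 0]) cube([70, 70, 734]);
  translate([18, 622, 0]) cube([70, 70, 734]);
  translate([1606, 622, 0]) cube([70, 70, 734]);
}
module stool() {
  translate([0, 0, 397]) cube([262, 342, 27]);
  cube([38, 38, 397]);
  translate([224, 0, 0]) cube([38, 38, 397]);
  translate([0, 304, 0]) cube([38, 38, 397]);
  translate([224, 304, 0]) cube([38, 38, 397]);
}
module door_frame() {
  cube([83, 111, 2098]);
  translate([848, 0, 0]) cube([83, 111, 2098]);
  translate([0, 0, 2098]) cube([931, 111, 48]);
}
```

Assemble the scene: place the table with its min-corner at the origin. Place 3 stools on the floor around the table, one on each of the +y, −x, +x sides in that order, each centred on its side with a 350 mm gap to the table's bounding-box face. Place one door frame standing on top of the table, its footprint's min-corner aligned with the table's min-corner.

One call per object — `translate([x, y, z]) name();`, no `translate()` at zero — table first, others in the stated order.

table();
translate([716, 1060, 0]) stool();
translate([-612, 184, 0]) stool();
translate([2044, 184, 0]) stool();
translate([0, 0, 779]) door_frame();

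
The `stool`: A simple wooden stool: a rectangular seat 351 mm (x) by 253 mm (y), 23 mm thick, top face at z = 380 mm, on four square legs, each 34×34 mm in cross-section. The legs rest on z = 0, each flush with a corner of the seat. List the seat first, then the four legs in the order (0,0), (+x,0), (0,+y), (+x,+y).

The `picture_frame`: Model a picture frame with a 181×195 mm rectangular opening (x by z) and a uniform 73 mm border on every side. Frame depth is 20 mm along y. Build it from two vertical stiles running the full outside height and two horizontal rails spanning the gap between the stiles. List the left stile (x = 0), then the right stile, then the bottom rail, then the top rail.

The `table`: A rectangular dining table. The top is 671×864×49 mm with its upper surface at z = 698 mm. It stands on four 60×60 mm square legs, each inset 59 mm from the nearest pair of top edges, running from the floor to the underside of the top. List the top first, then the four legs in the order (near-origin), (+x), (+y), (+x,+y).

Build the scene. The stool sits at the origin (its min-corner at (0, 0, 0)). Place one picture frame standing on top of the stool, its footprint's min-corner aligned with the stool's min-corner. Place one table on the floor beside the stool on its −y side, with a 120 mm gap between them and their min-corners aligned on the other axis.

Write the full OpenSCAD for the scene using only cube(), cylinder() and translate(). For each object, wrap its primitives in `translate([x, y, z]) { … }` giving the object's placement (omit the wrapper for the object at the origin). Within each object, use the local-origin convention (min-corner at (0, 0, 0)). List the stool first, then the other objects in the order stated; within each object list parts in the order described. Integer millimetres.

translate([0, 0, 357]) cube([351, 253, 23]);
cube([34, 34, 357]);
translate([317, 0, 0]) cube([34, 34, 357]);
translate([0, 219, 0]) cube([34, 34, 357]);
translate([317, 219, 0]) cube([34, 34, 357]);
translate([0, 0, 380]) {
  cube([73, 20, 341]);
  translate([254, 0, 0]) cube([73, 20, 341]);
  translate([73, 0, 0]) cube([181, 20, 73]);
  translate([73, 0, 268]) cube([181, 20, 73]);
}
translate([0, -984, 0]) {
  translate([0, 0, 649]) cube([671, 864, 49]);
  translate([59, 59, 0]) cube([60, 60, 649]);
  translate([552, 59, 0]) cube([60, 60, 649]);
  translate([59, 745, 0]) cube([60, 60, 649]);
  translate([552, 745, 0]) cube([60, 60, 649]);
}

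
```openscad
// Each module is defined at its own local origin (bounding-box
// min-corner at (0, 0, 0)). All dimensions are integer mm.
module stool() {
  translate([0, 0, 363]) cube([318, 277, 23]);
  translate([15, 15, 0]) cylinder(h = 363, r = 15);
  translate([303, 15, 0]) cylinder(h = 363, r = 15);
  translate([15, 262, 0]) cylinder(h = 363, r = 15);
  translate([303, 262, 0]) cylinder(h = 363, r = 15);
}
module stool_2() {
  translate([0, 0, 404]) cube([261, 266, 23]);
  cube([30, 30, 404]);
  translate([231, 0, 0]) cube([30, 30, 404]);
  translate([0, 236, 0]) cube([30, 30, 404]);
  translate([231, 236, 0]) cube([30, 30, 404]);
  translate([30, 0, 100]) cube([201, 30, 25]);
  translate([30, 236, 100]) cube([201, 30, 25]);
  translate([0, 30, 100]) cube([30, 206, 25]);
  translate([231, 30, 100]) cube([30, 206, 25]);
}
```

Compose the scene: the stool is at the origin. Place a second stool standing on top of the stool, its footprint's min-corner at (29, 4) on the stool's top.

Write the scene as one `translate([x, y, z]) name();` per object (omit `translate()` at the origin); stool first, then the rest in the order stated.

stool();
translate([29, 4, 386]) stool_2();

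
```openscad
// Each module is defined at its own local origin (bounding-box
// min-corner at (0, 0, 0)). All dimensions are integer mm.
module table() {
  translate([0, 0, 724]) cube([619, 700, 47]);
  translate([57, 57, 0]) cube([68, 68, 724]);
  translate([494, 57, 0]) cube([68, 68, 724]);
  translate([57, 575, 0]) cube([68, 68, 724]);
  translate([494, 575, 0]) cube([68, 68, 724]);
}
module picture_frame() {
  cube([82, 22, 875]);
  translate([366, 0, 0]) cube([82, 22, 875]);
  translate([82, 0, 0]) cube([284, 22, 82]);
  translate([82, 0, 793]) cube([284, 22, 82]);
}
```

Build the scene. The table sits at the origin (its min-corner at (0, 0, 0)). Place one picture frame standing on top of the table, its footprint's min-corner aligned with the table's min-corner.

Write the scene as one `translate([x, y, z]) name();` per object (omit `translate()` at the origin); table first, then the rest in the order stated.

table();
translate([0, 0, 771]) picture_frame();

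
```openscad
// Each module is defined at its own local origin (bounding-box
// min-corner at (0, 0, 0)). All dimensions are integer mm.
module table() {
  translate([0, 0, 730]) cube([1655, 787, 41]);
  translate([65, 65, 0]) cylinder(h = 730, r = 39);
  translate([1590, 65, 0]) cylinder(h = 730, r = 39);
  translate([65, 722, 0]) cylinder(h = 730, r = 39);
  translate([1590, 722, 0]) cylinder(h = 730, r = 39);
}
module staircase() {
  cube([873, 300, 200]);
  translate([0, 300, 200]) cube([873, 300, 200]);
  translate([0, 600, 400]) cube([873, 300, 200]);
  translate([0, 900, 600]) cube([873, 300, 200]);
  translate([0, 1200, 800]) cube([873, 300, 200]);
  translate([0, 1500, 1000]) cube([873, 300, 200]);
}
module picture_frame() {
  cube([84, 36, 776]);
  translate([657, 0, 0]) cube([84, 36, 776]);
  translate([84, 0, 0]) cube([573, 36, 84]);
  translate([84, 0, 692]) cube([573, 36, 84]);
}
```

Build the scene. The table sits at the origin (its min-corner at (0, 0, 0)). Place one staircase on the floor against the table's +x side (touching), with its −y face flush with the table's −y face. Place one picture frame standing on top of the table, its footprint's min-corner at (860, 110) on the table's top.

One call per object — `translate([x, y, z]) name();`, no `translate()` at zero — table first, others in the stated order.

table();
translate([1655, 0, 0]) staircase();
translate([860, 110, 771]) picture_frame();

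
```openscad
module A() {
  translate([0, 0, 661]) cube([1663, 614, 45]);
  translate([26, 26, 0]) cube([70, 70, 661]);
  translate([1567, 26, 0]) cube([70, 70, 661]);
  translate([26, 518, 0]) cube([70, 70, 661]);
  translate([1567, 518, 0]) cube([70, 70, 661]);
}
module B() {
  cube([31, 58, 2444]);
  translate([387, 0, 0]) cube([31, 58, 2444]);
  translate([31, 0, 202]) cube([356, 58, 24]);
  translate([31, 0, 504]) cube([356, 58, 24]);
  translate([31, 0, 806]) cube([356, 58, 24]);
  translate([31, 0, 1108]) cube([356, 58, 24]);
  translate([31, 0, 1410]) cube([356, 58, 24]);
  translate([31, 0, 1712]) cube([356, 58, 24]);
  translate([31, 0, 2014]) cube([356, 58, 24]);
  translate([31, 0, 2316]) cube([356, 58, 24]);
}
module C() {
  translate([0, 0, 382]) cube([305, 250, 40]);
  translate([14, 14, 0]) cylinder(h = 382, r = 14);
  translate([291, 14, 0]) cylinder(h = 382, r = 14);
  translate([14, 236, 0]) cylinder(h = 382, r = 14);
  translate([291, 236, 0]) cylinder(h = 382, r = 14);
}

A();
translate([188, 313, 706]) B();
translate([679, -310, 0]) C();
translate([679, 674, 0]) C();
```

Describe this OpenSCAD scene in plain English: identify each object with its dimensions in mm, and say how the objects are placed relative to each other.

A is a table with a 1663×614 mm rectangular top, 45 mm thick, top surface at z = 706 mm, supported by four 70×70 mm square legs, each inset 26 mm from the nearest pair of top edges, running from the floor.

B is a wooden ladder with two side rails of 31×58 mm section and 2444 mm height, set 418 mm apart overall. Between them run 8 rectangular rungs (58 mm deep, 24 mm thick), front faces flush with the rails' −y face. The bottom of the first rung is 202 mm above the floor and each subsequent rung is 302 mm higher than the one below.

C is a four-legged stool. The seat is 305×250 mm, 40 mm thick, top at z = 422 mm. It stands on four round legs, each 28 mm in diameter, from z = 0 to the seat underside, each leg's axis is inset half a diameter from the nearest pair of seat edges (so the leg's bounding box is flush with the corner).

The ladder is on top of the table. Two stools sit around the table at the −y, +y sides.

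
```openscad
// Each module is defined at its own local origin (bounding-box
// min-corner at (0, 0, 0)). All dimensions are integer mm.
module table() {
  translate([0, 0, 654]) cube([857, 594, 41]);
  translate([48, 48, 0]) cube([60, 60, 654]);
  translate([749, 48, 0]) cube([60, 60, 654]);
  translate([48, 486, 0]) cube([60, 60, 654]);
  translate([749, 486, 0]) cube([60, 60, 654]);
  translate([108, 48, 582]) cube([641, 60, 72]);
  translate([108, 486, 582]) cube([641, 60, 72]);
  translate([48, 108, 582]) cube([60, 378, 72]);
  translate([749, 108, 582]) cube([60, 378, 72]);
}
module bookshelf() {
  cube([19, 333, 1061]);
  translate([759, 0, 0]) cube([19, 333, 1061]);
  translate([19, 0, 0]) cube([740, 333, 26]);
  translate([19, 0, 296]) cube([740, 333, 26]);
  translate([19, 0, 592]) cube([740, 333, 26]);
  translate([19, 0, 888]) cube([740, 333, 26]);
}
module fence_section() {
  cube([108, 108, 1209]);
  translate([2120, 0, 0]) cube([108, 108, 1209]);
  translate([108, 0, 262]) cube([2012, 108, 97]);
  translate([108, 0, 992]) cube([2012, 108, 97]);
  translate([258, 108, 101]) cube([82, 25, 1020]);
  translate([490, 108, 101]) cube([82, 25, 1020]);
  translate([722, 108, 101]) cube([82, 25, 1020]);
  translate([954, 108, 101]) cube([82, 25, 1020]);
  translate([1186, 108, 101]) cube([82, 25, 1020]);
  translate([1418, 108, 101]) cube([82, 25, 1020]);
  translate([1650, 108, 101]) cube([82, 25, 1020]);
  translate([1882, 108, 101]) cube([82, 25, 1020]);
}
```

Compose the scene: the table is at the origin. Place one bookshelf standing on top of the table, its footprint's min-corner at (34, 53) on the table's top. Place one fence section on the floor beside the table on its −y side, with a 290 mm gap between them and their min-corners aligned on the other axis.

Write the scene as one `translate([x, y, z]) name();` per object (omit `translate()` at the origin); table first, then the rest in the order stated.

table();
translate([34, 53, 695]) bookshelf();
translate([0, -423, 0]) fence_section();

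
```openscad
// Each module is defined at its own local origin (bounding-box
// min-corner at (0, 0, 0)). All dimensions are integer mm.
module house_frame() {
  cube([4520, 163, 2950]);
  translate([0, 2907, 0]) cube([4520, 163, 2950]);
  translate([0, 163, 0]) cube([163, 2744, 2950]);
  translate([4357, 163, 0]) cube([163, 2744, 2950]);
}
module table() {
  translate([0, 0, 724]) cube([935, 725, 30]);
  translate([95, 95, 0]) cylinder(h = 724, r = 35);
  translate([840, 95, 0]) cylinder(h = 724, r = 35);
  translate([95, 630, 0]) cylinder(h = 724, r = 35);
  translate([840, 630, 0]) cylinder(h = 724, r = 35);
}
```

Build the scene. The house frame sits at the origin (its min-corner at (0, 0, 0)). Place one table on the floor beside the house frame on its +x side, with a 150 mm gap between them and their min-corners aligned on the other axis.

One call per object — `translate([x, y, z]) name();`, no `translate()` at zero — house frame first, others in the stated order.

house_frame();
translate([4670, 0, 0]) table();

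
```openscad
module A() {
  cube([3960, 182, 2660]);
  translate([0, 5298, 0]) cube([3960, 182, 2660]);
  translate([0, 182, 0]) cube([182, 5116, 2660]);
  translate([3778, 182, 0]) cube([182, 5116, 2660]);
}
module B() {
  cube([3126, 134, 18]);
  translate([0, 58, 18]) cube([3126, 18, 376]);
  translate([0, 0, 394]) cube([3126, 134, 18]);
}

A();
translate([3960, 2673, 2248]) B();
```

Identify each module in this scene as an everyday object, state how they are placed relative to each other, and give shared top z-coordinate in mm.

A is a house frame. B is an I-beam. The I-beam is beside the house frame with their tops flush at z = 2660. The shared top z-coordinate is 2660 mm.

Both tops at z = 2660 mm.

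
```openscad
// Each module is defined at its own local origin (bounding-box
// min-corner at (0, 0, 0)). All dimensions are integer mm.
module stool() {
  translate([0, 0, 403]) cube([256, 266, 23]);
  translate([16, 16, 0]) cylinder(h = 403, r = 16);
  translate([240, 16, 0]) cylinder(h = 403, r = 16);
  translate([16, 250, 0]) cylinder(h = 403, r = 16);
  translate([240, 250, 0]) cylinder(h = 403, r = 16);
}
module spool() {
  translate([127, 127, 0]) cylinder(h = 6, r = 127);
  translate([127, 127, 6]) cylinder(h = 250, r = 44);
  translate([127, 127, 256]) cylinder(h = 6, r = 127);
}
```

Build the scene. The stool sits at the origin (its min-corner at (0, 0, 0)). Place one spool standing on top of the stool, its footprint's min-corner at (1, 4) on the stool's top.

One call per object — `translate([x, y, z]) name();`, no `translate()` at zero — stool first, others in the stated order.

stool();
translate([1, 4, 426]) spool();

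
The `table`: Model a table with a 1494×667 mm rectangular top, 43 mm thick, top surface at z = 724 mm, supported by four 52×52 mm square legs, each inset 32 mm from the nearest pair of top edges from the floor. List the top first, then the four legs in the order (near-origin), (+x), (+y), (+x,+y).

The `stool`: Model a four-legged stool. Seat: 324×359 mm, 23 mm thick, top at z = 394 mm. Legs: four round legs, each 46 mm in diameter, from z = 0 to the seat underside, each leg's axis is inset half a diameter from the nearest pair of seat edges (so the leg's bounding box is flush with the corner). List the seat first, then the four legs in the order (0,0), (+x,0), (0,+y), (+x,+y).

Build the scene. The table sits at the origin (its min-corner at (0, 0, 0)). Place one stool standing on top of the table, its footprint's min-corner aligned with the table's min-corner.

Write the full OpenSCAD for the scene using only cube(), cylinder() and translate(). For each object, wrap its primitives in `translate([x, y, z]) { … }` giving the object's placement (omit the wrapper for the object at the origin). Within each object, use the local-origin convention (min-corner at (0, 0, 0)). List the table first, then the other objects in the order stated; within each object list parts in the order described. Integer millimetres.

translate([0, 0, 681]) cube([1494, 667, 43]);
translate([32, 32, 0]) cube([52, 52, 681]);
translate([1410, 32, 0]) cube([52, 52, 681]);
translate([32, 583, 0]) cube([52, 52, 681]);
translate([1410, 583, 0]) cube([52, 52, 681]);
translate([0, 0, 724]) {
  translate([0, 0, 371]) cube([324, 359, 23]);
  translate([23, 23, 0]) cylinder(h = 371, r = 23);
  translate([301, 23, 0]) cylinder(h = 371, r = 23);
  translate([23, 336, 0]) cylinder(h = 371, r = 23);
  translate([301, 336, 0]) cylinder(h = 371, r = 23);
}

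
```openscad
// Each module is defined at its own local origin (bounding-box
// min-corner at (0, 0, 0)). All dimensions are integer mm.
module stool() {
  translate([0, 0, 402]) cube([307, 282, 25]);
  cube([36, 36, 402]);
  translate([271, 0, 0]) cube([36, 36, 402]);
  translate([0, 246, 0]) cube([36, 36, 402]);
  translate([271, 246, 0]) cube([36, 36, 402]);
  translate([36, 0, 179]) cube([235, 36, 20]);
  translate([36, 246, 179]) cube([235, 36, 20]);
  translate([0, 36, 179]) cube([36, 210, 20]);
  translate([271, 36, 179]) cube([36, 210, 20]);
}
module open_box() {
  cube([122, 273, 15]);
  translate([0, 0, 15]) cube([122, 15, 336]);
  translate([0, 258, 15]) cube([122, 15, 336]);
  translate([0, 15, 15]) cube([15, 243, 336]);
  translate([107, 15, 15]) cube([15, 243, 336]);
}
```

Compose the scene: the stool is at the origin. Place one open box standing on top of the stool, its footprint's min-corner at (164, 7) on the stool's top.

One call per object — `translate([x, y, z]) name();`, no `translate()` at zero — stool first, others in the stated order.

stool();
translate([164, 7, 427]) open_box();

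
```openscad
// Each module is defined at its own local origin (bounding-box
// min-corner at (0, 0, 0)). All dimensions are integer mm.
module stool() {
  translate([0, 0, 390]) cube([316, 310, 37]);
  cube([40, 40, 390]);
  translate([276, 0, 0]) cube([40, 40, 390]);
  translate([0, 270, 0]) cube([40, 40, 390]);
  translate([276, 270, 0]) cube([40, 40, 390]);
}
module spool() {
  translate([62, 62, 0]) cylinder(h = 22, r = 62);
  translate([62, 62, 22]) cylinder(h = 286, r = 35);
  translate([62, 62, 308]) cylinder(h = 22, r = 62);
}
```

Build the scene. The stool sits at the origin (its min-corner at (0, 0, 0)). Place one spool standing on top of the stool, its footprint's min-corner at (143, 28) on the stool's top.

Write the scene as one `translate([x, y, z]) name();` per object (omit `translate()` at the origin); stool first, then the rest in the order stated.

stool();
translate([143, 28, 427]) spool();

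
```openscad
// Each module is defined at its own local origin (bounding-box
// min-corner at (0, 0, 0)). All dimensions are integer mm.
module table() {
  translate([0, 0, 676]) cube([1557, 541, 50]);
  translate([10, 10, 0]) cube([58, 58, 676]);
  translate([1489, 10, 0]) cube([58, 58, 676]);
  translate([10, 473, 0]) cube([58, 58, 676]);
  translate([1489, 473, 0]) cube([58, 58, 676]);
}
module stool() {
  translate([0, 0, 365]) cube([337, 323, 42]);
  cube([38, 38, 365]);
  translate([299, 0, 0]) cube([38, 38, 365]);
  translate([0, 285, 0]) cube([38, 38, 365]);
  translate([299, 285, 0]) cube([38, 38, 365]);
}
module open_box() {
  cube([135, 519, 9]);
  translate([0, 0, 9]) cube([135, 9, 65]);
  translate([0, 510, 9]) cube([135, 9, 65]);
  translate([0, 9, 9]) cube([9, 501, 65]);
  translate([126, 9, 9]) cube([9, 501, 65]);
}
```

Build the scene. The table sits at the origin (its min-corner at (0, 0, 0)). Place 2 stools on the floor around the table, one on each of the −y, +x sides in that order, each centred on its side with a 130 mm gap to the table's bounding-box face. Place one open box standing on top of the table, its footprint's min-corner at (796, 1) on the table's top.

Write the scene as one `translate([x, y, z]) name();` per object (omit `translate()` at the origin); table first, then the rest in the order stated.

table();
translate([610, -453, 0]) stool();
translate([1687, 109, 0]) stool();
translate([796, 1, 726]) open_box();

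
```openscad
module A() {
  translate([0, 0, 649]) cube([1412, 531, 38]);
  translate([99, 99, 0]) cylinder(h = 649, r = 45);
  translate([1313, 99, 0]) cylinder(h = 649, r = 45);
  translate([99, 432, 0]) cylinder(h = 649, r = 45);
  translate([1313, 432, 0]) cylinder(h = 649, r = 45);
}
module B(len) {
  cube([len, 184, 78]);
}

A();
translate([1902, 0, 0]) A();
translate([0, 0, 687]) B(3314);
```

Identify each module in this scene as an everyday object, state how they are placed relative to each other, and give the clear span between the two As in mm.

A is a table. B is a beam. A beam spans the tops of two tables. The clear span between the two tables is 490 mm.

Second table starts at x = 1902; first ends at x = 1412; clear span = 1902 − 1412 = 490 mm.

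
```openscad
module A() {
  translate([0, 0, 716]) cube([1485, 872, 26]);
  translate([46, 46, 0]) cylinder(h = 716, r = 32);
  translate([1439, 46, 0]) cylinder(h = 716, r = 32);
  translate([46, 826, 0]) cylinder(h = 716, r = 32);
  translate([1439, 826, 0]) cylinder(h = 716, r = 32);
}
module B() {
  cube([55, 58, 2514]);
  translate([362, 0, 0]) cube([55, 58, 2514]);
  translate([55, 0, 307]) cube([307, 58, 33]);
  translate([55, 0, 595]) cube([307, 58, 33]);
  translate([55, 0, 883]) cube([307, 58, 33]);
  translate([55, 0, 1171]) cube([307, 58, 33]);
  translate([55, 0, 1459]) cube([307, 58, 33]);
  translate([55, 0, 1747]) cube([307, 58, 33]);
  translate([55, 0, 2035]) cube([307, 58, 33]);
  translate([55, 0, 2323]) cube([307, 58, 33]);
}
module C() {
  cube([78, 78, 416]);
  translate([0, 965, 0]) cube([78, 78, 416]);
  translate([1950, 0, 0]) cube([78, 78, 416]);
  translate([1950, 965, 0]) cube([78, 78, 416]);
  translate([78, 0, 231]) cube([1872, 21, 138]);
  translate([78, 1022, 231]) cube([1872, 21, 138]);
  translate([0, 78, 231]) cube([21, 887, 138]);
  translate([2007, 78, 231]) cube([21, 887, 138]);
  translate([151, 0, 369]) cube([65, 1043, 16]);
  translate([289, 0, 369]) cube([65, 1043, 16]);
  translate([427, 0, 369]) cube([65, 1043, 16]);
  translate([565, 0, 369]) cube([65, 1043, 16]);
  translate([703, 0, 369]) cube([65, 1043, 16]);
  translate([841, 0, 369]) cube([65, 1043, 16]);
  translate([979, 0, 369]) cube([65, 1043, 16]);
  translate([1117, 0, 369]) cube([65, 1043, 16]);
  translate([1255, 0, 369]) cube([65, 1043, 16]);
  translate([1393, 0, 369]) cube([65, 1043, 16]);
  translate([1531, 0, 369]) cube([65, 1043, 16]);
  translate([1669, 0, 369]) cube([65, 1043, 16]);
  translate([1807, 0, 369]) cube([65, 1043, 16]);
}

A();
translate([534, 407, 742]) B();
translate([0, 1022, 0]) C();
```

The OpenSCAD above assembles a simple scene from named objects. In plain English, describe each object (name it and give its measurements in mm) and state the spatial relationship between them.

A is a rectangular dining table. The top is 1485×872×26 mm with its upper surface at z = 742 mm. It stands on four round legs of 64 mm diameter, each leg's bounding box inset 14 mm from the nearest pair of top edges, running from the floor to the underside of the top.

B is a straight ladder. Two 55×58 mm vertical rails, 2514 mm tall, stand 417 mm apart (outside-to-outside) with their front faces coplanar on the −y side. 8 rungs, each 58 mm deep and 33 mm tall, span between the inner faces of the rails, front faces flush with the rails. The lowest rung's underside is at z = 307 mm and rungs are spaced 288 mm apart (underside to underside).

C is a bed frame 2028 mm long (x) by 1043 mm wide (y). Four 78×78 mm corner posts, 416 mm tall, at the corners of the footprint. Four rails of 21 mm thickness and 138 mm height run between adjacent posts with their undersides at z = 231 mm, their outer faces flush with the outside of the frame (the two x-running rails run between the posts' inner faces; the two y-running rails run between the posts' inner faces). 13 slats, each 65 mm wide (x) and 16 mm thick, lie across the top of the two x-running rails, running the full 1043 mm width of the frame in y; the slats are evenly spaced along x between the inner faces of the end posts with equal gaps (rounded down to the nearest mm) at the −x end and between each pair — any rounding remainder accumulates at the +x end.

The ladder is on top of the table, centred. The bed frame is on the floor beside the table on its +y side.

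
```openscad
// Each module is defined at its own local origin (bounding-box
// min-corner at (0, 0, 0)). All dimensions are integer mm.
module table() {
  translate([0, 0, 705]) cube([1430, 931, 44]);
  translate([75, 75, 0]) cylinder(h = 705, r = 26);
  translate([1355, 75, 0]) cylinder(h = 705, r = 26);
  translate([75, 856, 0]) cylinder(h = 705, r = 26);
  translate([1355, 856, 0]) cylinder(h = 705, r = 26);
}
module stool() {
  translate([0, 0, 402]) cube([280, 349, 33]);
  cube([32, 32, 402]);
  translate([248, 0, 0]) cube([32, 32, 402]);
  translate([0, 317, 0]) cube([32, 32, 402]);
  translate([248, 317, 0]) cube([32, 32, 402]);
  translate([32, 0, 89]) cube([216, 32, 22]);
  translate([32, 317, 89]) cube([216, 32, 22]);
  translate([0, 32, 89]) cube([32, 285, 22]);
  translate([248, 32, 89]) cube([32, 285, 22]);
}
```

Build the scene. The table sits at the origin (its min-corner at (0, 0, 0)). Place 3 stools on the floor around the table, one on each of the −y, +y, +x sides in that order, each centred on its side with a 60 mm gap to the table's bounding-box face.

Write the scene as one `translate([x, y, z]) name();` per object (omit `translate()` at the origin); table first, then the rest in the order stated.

table();
translate([575, -409, 0]) stool();
translate([575, 991, 0]) stool();
translate([1490, 291, 0]) stool();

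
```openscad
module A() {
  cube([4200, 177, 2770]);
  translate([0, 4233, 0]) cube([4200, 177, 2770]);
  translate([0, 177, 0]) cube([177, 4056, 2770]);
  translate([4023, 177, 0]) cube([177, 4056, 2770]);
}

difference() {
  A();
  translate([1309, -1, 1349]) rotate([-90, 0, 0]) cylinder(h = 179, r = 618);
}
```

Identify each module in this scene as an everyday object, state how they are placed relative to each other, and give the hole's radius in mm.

The subtracted cylinder has r = 618 mm.

A is a house frame. The house frame has a circular hole through its front wall. The hole's radius is 618 mm.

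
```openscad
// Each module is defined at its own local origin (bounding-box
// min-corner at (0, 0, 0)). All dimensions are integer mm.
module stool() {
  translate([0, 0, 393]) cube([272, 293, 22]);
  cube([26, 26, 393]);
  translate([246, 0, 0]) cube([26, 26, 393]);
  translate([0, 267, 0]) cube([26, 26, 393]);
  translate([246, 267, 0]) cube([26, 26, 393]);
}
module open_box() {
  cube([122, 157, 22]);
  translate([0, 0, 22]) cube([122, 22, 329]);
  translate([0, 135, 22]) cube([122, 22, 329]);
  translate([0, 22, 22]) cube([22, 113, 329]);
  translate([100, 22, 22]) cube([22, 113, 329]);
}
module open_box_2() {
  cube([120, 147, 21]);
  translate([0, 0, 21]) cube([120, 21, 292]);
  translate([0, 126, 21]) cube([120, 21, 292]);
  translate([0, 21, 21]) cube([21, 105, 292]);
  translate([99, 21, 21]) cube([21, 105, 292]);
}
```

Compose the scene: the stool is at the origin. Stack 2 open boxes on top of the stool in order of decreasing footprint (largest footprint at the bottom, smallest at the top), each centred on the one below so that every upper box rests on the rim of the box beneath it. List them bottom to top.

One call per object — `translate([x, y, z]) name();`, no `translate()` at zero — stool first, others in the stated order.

stool();
translate([75, 68, 415]) open_box();
translate([76, 73, 766]) open_box_2();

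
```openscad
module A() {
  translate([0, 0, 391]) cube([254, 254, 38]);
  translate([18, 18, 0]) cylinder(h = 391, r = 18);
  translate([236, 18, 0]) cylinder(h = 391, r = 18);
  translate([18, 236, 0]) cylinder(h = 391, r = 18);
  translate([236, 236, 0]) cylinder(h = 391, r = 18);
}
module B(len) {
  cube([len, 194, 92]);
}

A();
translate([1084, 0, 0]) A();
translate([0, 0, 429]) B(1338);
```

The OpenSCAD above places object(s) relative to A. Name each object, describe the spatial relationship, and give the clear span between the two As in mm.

A is a stool. B is a beam. A beam spans the tops of two stools. The clear span between the two stools is 830 mm.

Second stool starts at x = 1084; first ends at x = 254; clear span = 1084 − 254 = 830 mm.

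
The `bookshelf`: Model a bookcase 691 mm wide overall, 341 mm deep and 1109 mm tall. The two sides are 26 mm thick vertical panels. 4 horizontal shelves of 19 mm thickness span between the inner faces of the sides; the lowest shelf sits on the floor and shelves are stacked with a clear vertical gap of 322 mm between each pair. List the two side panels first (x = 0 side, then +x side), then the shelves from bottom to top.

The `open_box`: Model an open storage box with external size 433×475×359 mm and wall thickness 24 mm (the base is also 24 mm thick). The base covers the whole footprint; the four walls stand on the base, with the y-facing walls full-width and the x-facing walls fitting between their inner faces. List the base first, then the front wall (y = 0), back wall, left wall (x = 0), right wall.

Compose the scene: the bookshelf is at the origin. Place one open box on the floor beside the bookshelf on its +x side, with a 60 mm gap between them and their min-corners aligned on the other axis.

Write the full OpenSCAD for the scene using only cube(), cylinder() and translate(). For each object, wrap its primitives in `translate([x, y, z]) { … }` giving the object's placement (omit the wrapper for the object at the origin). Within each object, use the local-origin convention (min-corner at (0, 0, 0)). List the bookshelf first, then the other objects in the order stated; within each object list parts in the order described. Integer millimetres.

cube([26, 341, 1109]);
translate([665, 0, 0]) cube([26, 341, 1109]);
translate([26, 0, 0]) cube([639, 341, 19]);
translate([26, 0, 341]) cube([639, 341, 19]);
translate([26, 0, 682]) cube([639, 341, 19]);
translate([26, 0, 1023]) cube([639, 341, 19]);
translate([751, 0, 0]) {
  cube([433, 475, 24]);
  translate([0, 0, 24]) cube([433, 24, 335]);
  translate([0, 451, 24]) cube([433, 24, 335]);
  translate([0, 24, 24]) cube([24, 427, 335]);
  translate([409, 24, 24]) cube([24, 427, 335]);
}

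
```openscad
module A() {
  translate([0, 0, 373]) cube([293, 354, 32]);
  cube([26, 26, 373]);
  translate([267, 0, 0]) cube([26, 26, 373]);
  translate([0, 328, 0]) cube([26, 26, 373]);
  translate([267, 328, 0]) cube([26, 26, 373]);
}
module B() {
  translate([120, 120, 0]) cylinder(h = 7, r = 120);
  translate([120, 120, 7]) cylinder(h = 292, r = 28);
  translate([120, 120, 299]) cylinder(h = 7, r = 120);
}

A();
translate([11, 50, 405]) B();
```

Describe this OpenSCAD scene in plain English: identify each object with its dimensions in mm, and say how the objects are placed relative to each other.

A is a four-legged stool. The seat is 293×354 mm, 32 mm thick, top at z = 405 mm. It stands on four square legs, each 26×26 mm in cross-section, from z = 0 to the seat underside, each flush with a corner of the seat.

B is a spool: two coaxial disc flanges of radius 120 mm and thickness 7 mm, joined by a core cylinder of radius 28 mm and height 292 mm. The lower flange rests on z = 0 and the three cylinders share a vertical axis.

The spool is on top of the stool.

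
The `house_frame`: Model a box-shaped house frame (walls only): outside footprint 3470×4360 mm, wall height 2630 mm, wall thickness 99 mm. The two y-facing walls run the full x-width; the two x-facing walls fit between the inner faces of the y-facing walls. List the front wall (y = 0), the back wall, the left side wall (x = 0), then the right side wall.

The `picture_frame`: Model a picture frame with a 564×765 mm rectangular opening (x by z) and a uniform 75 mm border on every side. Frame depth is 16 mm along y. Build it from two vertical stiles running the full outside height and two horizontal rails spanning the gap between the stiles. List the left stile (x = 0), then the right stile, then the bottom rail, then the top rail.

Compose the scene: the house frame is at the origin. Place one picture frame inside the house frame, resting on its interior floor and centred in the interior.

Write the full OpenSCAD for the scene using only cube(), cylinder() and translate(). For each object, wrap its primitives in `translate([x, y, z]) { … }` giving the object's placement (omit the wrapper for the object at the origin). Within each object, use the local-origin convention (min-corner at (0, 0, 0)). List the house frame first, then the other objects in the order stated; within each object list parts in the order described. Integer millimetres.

cube([3470, 99, 2630]);
translate([0, 4261, 0]) cube([3470, 99, 2630]);
translate([0, 99, 0]) cube([99, 4162, 2630]);
translate([3371, 99, 0]) cube([99, 4162, 2630]);
translate([1378, 2172, 0]) {
  cube([75, 16, 915]);
  translate([639, 0, 0]) cube([75, 16, 915]);
  translate([75, 0, 0]) cube([564, 16, 75]);
  translate([75, 0, 840]) cube([564, 16, 75]);
}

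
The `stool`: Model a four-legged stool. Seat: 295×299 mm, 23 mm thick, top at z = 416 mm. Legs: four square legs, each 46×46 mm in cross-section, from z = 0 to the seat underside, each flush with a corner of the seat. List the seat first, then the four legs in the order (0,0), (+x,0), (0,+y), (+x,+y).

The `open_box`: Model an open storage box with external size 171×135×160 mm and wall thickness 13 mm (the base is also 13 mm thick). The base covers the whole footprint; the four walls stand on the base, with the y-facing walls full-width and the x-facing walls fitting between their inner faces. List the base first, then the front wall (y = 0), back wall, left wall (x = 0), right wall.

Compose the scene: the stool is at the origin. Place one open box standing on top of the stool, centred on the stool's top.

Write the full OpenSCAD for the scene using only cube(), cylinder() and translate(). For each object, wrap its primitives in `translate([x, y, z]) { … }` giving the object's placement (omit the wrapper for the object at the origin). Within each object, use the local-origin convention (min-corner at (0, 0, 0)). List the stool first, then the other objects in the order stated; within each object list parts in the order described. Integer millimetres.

translate([0, 0, 393]) cube([295, 299, 23]);
cube([46, 46, 393]);
translate([249, 0, 0]) cube([46, 46, 393]);
translate([0, 253, 0]) cube([46, 46, 393]);
translate([249, 253, 0]) cube([46, 46, 393]);
translate([62, 82, 416]) {
  cube([171, 135, 13]);
  translate([0, 0, 13]) cube([171, 13, 147]);
  translate([0, 122, 13]) cube([171, 13, 147]);
  translate([0, 13, 13]) cube([13, 109, 147]);
  translate([158, 13, 13]) cube([13, 109, 147]);
}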